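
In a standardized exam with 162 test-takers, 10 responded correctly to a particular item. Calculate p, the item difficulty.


Item difficulty p = number correct / total examinees
p = 10 / 162
p = 0.0617

0.0617


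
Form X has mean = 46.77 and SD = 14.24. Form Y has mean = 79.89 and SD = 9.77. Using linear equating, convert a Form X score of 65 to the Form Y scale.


slope = SD_Y / SD_X = 9.77 / 14.24 ~ 0.6861
intercept = mean_Y - slope * mean_X = 79.89 - (9.77 / 14.24) * 46.77 ~ 47.8013
Y = slope * X + intercept. To avoid rounding drift from the rounded slope/intercept, evaluate the equivalent form Y = mean_Y + SD_Y * (X - mean_X) / SD_X at full precision:
Y = 79.89 + 9.77 * (65 - 46.77) / 14.24
Y = 79.89 + 9.77 * 18.23 / 14.24
Y = 79.89 + 178.1071 / 14.24
Y = 79.89 + 12.5075
Y = 92.3975

92.3975


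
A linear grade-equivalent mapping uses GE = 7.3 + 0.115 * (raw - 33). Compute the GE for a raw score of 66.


raw - median = 66 - 33 = 33
slope * diff = 0.115 * 33 = 3.795
GE = 7.3 + 3.795
GE = 11.095

11.095


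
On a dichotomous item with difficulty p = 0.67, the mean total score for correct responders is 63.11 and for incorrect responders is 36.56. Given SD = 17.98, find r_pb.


q = 1 - p = 0.33
rpb = ((M1 - M0) / SD) * sqrt(p * q)
rpb = ((63.11 - 36.56) / 17.98) * sqrt(0.67 * 0.33)
rpb = 0.6943

0.6943


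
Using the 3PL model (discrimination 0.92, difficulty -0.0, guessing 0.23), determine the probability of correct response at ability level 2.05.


logit = 0.92*(2.05 - -0.0) = 1.886
P* = 1/(1 + exp(-1.886)) = 0.8683
P = 0.23 + (1 - 0.23) * 0.8683
P = 0.8986

0.8986


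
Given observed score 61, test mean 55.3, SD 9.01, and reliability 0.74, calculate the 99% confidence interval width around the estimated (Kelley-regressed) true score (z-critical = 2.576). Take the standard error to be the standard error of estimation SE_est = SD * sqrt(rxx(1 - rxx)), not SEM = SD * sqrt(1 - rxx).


True score estimate = 0.74*61 + 0.26*55.3 = 59.518
SE_est = SD * sqrt(rxx * (1 - rxx)) = 9.01 * sqrt(0.74 * 0.26) = 9.01 * sqrt(0.1924) = 3.952095
CI = T_est +/- z * SE_est, so width = 2 * z * SE_est = 2 * 2.576 * 3.952095
Width = 20.3612

20.3612


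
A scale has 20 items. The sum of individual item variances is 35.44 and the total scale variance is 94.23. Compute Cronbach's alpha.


alpha = (k/(k-1)) * (1 - sum(si^2)/s_total^2)
= (20/19) * (1 - 35.44/94.23)
alpha = 0.6567

0.6567


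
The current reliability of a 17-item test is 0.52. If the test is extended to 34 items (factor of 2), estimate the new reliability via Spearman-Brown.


r_new = (n * rxx) / (1 + (n-1) * rxx)
r_new = (2 * 0.52) / (1 + 1 * 0.52)
r_new = 1.04 / 1.52
r_new = 0.6842

0.6842


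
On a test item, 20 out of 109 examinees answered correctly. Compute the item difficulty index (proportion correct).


Item difficulty p = number correct / total examinees
p = 20 / 109
p = 0.1835

0.1835


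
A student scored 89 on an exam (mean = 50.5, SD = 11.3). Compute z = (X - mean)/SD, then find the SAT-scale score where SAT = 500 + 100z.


z = (X - mean) / SD = (89 - 50.5) / 11.3
z = 38.5 / 11.3
z = 3.4071
SAT-scale = SAT = 500 + 100z
Carry z at full precision (z = 38.5 / 11.3) into the conversion:
SAT-scale = 500 + 100 * (38.5 / 11.3) = 500 + 3850 / 11.3
SAT-scale = 500 + 340.708
SAT-scale = 840.708

840.708


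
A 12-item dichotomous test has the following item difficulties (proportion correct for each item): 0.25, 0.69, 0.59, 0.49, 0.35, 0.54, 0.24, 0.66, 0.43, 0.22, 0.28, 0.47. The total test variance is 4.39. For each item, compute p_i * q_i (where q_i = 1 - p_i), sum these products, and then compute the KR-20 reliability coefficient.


For each item, compute p_i * q_i:
  Item 1: 0.25 * 0.75 = 0.1875
  Item 2: 0.69 * 0.31 = 0.2139
  Item 3: 0.59 * 0.41 = 0.2419
  Item 4: 0.49 * 0.51 = 0.2499
  Item 5: 0.35 * 0.65 = 0.2275
  Item 6: 0.54 * 0.46 = 0.2484
  Item 7: 0.24 * 0.76 = 0.1824
  Item 8: 0.66 * 0.34 = 0.2244
  Item 9: 0.43 * 0.57 = 0.2451
  Item 10: 0.22 * 0.78 = 0.1716
  Item 11: 0.28 * 0.72 = 0.2016
  Item 12: 0.47 * 0.53 = 0.2491
Sum(p_i * q_i) = 0.1875 + 0.2139 + 0.2419 + 0.2499 + 0.2275 + 0.2484 + 0.1824 + 0.2244 + 0.2451 + 0.1716 + 0.2016 + 0.2491 = 2.6433
KR-20 = (k/(k-1)) * (1 - Sum(p_i*q_i) / Var_total)
= (12/11) * (1 - 2.6433/4.39)
= 1.0909 * 0.3979
KR-20 = 0.4341

0.4341


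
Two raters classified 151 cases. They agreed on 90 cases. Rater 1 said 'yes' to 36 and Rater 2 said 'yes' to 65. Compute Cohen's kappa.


P_o = 90/151 = 0.596026
P_e = (36*65 + 115*86) / 22801 = 0.53638
kappa = (P_o - P_e) / (1 - P_e)
kappa = (0.596026 - 0.53638) / (1 - 0.53638)
kappa = 0.1287

0.1287


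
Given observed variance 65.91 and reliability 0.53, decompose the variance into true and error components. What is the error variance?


var_true = rxx * var_obs = 0.53 * 65.91 = 34.9323
var_error = var_obs - var_true
var_error = 65.91 - 34.9323
var_error = 30.9777

30.9777


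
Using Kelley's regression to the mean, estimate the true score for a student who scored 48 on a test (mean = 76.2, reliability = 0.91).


T_est = rxx * X + (1 - rxx) * mean
T_est = 0.91 * 48 + 0.09 * 76.2
T_est = 43.68 + 6.858
T_est = 50.538

50.538


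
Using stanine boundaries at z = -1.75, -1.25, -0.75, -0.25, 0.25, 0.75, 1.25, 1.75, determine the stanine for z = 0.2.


Stanine boundaries: [-1.75, -1.25, -0.75, -0.25, 0.25, 0.75, 1.25, 1.75]
z = 0.2
Check each boundary:
  z >= -1.75 -> could be stanine 2
  z >= -1.25 -> could be stanine 3
  z >= -0.75 -> could be stanine 4
  z >= -0.25 -> could be stanine 5
  z < 0.25
  z < 0.75
  z < 1.25
  z < 1.75
Highest qualifying boundary gives stanine = 5

5


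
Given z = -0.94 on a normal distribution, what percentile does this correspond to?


CDF(z) = 0.5 * (1 + erf(z/sqrt(2)))
erf(-0.6647) = -0.6528
CDF = 0.1736
Percentile rank = 0.1736 * 100 = 17.36

17.36


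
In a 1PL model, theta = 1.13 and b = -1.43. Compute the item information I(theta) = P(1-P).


P = 1/(1+exp(-(1.13--1.43))) = 0.9282
I = P*(1-P) = 0.9282 * 0.0718
I = 0.0666

0.0666


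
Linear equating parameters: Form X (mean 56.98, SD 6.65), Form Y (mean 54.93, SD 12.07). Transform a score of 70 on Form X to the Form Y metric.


slope = SD_Y / SD_X = 12.07 / 6.65 ~ 1.815
intercept = mean_Y - slope * mean_X = 54.93 - (12.07 / 6.65) * 56.98 ~ -48.4908
Y = slope * X + intercept. To avoid rounding drift from the rounded slope/intercept, evaluate the equivalent form Y = mean_Y + SD_Y * (X - mean_X) / SD_X at full precision:
Y = 54.93 + 12.07 * (70 - 56.98) / 6.65
Y = 54.93 + 12.07 * 13.02 / 6.65
Y = 54.93 + 157.1514 / 6.65
Y = 54.93 + 23.6318
Y = 78.5618

78.5618


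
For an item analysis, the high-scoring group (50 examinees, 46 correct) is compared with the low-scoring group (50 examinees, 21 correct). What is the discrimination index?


p_upper = 46/50 = 0.92
p_lower = 21/50 = 0.42
D = 0.92 - 0.42 = 0.5

0.5


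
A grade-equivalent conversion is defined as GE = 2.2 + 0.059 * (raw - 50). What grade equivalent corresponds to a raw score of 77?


raw - median = 77 - 50 = 27
slope * diff = 0.059 * 27 = 1.593
GE = 2.2 + 1.593
GE = 3.793

3.793


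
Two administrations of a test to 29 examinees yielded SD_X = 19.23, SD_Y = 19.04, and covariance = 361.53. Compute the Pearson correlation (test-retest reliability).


r = cov(X,Y) / (SD_X * SD_Y)
r = 361.53 / (19.23 * 19.04)
r = 361.53 / 366.1392
r = 0.9874

0.9874


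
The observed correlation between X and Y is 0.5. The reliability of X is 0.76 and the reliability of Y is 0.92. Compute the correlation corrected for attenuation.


r_corrected = rxy / sqrt(rxx * ryy)
= 0.5 / sqrt(0.76 * 0.92)
= 0.5 / sqrt(0.6992)
= 0.5 / 0.836182
r_corrected = 0.598

0.598


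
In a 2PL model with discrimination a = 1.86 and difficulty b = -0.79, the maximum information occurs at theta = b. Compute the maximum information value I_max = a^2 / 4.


For 2PL, max info at theta = b = -0.79
I_max = a^2 / 4 = 1.86^2 / 4
= 3.4596 / 4
I_max = 0.8649

0.8649


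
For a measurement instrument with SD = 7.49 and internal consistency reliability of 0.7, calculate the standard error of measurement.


SEM = SD * sqrt(1 - rxx)
SEM = 7.49 * sqrt(1 - 0.7)
SEM = 7.49 * sqrt(0.3) = 7.49 * 0.547723
SEM = 4.1024

4.1024


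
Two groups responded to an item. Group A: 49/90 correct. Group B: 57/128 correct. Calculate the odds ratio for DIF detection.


Odds_A = 49/41 = 1.1951
Odds_B = 57/71 = 0.8028
OR = Odds_A / Odds_B = 1.1951 / 0.8028
Exactly, OR = (49 * 71) / (41 * 57) = 3479 / 2337
OR = 1.4887

1.4887


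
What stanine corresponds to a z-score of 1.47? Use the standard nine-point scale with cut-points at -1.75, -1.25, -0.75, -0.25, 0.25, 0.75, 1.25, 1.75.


Stanine boundaries: [-1.75, -1.25, -0.75, -0.25, 0.25, 0.75, 1.25, 1.75]
z = 1.47
Check each boundary:
  z >= -1.75 -> could be stanine 2
  z >= -1.25 -> could be stanine 3
  z >= -0.75 -> could be stanine 4
  z >= -0.25 -> could be stanine 5
  z >= 0.25 -> could be stanine 6
  z >= 0.75 -> could be stanine 7
  z >= 1.25 -> could be stanine 8
  z < 1.75
Highest qualifying boundary gives stanine = 8

8


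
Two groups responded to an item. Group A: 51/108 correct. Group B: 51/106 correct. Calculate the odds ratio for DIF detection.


Odds_A = 51/57 = 0.8947
Odds_B = 51/55 = 0.9273
OR = Odds_A / Odds_B = 0.8947 / 0.9273
Exactly, OR = (51 * 55) / (57 * 51) = 2805 / 2907
OR = 0.9649

0.9649


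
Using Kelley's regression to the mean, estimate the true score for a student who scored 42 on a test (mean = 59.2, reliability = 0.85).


T_est = rxx * X + (1 - rxx) * mean
T_est = 0.85 * 42 + 0.15 * 59.2
T_est = 35.7 + 8.88
T_est = 44.58

44.58


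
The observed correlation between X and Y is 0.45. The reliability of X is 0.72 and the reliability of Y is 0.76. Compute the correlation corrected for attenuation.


r_corrected = rxy / sqrt(rxx * ryy)
= 0.45 / sqrt(0.72 * 0.76)
= 0.45 / sqrt(0.5472)
= 0.45 / 0.73973
r_corrected = 0.6083

0.6083


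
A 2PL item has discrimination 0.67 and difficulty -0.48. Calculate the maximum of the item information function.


For 2PL, max info at theta = b = -0.48
I_max = a^2 / 4 = 0.67^2 / 4
= 0.4489 / 4
I_max = 0.1122

0.1122


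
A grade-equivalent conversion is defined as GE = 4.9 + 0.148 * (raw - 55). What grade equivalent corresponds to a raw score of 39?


raw - median = 39 - 55 = -16
slope * diff = 0.148 * -16 = -2.368
GE = 4.9 + -2.368
GE = 2.532

2.532


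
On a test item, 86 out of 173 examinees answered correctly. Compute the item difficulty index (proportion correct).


Item difficulty p = number correct / total examinees
p = 86 / 173
p = 0.4971

0.4971


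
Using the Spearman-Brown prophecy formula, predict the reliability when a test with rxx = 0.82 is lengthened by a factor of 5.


r_new = (n * rxx) / (1 + (n-1) * rxx)
r_new = (5 * 0.82) / (1 + 4 * 0.82)
r_new = 4.1 / 4.28
r_new = 0.9579

0.9579


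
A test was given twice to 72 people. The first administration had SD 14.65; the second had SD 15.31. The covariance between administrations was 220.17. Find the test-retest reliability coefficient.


r = cov(X,Y) / (SD_X * SD_Y)
r = 220.17 / (14.65 * 15.31)
r = 220.17 / 224.2915
r = 0.9816

0.9816


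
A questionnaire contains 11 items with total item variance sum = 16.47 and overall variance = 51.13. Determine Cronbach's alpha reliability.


alpha = (k/(k-1)) * (1 - sum(si^2)/s_total^2)
= (11/10) * (1 - 16.47/51.13)
alpha = 0.7457

0.7457


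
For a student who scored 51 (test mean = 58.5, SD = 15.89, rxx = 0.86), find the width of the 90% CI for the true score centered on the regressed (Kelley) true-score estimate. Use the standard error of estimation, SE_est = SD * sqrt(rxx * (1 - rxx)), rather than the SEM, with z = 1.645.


True score estimate = 0.86*51 + 0.14*58.5 = 52.05
SE_est = SD * sqrt(rxx * (1 - rxx)) = 15.89 * sqrt(0.86 * 0.14) = 15.89 * sqrt(0.1204) = 5.513624
CI = T_est +/- z * SE_est, so width = 2 * z * SE_est = 2 * 1.645 * 5.513624
Width = 18.1398

18.1398


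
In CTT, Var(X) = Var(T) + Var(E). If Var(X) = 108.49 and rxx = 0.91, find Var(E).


var_true = rxx * var_obs = 0.91 * 108.49 = 98.7259
var_error = var_obs - var_true
var_error = 108.49 - 98.7259
var_error = 9.7641

9.7641


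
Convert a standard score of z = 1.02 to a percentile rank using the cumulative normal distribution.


CDF(z) = 0.5 * (1 + erf(z/sqrt(2)))
erf(0.7212) = 0.6923
CDF = 0.8461
Percentile rank = 0.8461 * 100 = 84.61

84.61


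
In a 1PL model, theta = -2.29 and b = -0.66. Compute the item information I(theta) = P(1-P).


P = 1/(1+exp(-(-2.29--0.66))) = 0.1638
I = P*(1-P) = 0.1638 * 0.8362
I = 0.137

0.137


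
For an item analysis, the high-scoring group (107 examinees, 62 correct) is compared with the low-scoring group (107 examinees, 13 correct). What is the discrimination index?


p_upper = 62/107 = 0.5794
p_lower = 13/107 = 0.1215
D = 0.5794 - 0.1215 = 0.4579

0.4579


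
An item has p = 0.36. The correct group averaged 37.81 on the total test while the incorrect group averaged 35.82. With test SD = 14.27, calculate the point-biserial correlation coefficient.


q = 1 - p = 0.64
rpb = ((M1 - M0) / SD) * sqrt(p * q)
rpb = ((37.81 - 35.82) / 14.27) * sqrt(0.36 * 0.64)
rpb = 0.0669

0.0669


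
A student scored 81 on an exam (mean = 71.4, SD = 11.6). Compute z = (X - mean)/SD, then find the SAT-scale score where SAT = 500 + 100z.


z = (X - mean) / SD = (81 - 71.4) / 11.6
z = 9.6 / 11.6
z = 0.8276
SAT-scale = SAT = 500 + 100z
Carry z at full precision (z = 9.6 / 11.6) into the conversion:
SAT-scale = 500 + 100 * (9.6 / 11.6) = 500 + 960 / 11.6
SAT-scale = 500 + 82.7586
SAT-scale = 582.7586

582.7586


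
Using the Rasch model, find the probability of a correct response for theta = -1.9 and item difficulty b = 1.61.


theta - b = -1.9 - 1.61 = -3.51
exp(-(theta - b)) = exp(3.51) = 33.4483
P = 1 / (1 + 33.4483)
P = 0.029

0.029


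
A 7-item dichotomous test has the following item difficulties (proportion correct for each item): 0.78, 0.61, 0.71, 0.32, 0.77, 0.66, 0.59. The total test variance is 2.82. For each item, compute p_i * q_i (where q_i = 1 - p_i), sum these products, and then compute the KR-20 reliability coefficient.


For each item, compute p_i * q_i:
  Item 1: 0.78 * 0.22 = 0.1716
  Item 2: 0.61 * 0.39 = 0.2379
  Item 3: 0.71 * 0.29 = 0.2059
  Item 4: 0.32 * 0.68 = 0.2176
  Item 5: 0.77 * 0.23 = 0.1771
  Item 6: 0.66 * 0.34 = 0.2244
  Item 7: 0.59 * 0.41 = 0.2419
Sum(p_i * q_i) = 0.1716 + 0.2379 + 0.2059 + 0.2176 + 0.1771 + 0.2244 + 0.2419 = 1.4764
KR-20 = (k/(k-1)) * (1 - Sum(p_i*q_i) / Var_total)
= (7/6) * (1 - 1.4764/2.82)
= 1.1667 * 0.4765
KR-20 = 0.5559

0.5559


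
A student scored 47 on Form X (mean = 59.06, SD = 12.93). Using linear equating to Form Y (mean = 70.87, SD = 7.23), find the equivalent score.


slope = SD_Y / SD_X = 7.23 / 12.93 ~ 0.5592
intercept = mean_Y - slope * mean_X = 70.87 - (7.23 / 12.93) * 59.06 ~ 37.8457
Y = slope * X + intercept. To avoid rounding drift from the rounded slope/intercept, evaluate the equivalent form Y = mean_Y + SD_Y * (X - mean_X) / SD_X at full precision:
Y = 70.87 + 7.23 * (47 - 59.06) / 12.93
Y = 70.87 - 7.23 * 12.06 / 12.93
Y = 70.87 - 87.1938 / 12.93
Y = 70.87 - 6.7435
Y = 64.1265

64.1265


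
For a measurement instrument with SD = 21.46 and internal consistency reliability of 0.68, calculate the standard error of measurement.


SEM = SD * sqrt(1 - rxx)
SEM = 21.46 * sqrt(1 - 0.68)
SEM = 21.46 * sqrt(0.32) = 21.46 * 0.565685
SEM = 12.1396

12.1396


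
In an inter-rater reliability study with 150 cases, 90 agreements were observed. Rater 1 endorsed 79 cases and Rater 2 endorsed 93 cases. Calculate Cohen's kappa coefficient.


P_o = 90/150 = 0.6
P_e = (79*93 + 71*57) / 22500 = 0.5064
kappa = (P_o - P_e) / (1 - P_e)
kappa = (0.6 - 0.5064) / (1 - 0.5064)
kappa = 0.1896

0.1896


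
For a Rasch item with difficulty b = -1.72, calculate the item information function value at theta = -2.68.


P = 1/(1+exp(-(-2.68--1.72))) = 0.2769
I = P*(1-P) = 0.2769 * 0.7231
I = 0.2002

0.2002


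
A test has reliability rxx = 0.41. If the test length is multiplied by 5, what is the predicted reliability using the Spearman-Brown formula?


r_new = (n * rxx) / (1 + (n-1) * rxx)
r_new = (5 * 0.41) / (1 + 4 * 0.41)
r_new = 2.05 / 2.64
r_new = 0.7765

0.7765


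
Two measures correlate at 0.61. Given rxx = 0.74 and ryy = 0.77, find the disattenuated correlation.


r_corrected = rxy / sqrt(rxx * ryy)
= 0.61 / sqrt(0.74 * 0.77)
= 0.61 / sqrt(0.5698)
= 0.61 / 0.754851
r_corrected = 0.8081

0.8081


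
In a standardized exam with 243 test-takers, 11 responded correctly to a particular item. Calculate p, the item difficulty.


Item difficulty p = number correct / total examinees
p = 11 / 243
p = 0.0453

0.0453


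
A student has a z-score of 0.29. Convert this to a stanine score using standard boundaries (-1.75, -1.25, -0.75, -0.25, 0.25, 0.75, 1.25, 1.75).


Stanine boundaries: [-1.75, -1.25, -0.75, -0.25, 0.25, 0.75, 1.25, 1.75]
z = 0.29
Check each boundary:
  z >= -1.75 -> could be stanine 2
  z >= -1.25 -> could be stanine 3
  z >= -0.75 -> could be stanine 4
  z >= -0.25 -> could be stanine 5
  z >= 0.25 -> could be stanine 6
  z < 0.75
  z < 1.25
  z < 1.75
Highest qualifying boundary gives stanine = 6

6


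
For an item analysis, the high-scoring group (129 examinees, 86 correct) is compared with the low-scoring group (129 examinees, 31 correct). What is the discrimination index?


p_upper = 86/129 = 0.6667
p_lower = 31/129 = 0.2403
D = 0.6667 - 0.2403 = 0.4264

0.4264


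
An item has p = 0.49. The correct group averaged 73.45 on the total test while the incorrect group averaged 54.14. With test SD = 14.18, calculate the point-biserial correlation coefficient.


q = 1 - p = 0.51
rpb = ((M1 - M0) / SD) * sqrt(p * q)
rpb = ((73.45 - 54.14) / 14.18) * sqrt(0.49 * 0.51)
rpb = 0.6808

0.6808


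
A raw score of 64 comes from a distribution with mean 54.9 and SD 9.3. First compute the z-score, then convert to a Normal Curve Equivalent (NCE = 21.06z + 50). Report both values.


z = (X - mean) / SD = (64 - 54.9) / 9.3
z = 9.1 / 9.3
z = 0.9785
NCE = NCE = 21.06z + 50
Carry z at full precision (z = 9.1 / 9.3) into the conversion:
NCE = 21.06 * (9.1 / 9.3) + 50 = 191.646 / 9.3 + 50
NCE = 20.6071 + 50
NCE = 70.6071

70.6071


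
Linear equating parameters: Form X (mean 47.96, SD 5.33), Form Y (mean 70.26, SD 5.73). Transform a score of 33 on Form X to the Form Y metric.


slope = SD_Y / SD_X = 5.73 / 5.33 ~ 1.075
intercept = mean_Y - slope * mean_X = 70.26 - (5.73 / 5.33) * 47.96 ~ 18.7008
Y = slope * X + intercept. To avoid rounding drift from the rounded slope/intercept, evaluate the equivalent form Y = mean_Y + SD_Y * (X - mean_X) / SD_X at full precision:
Y = 70.26 + 5.73 * (33 - 47.96) / 5.33
Y = 70.26 - 5.73 * 14.96 / 5.33
Y = 70.26 - 85.7208 / 5.33
Y = 70.26 - 16.0827
Y = 54.1773

54.1773


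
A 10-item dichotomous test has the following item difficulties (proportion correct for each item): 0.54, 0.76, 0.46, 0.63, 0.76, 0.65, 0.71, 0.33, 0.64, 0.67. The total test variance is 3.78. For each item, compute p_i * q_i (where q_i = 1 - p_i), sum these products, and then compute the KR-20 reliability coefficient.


For each item, compute p_i * q_i:
  Item 1: 0.54 * 0.46 = 0.2484
  Item 2: 0.76 * 0.24 = 0.1824
  Item 3: 0.46 * 0.54 = 0.2484
  Item 4: 0.63 * 0.37 = 0.2331
  Item 5: 0.76 * 0.24 = 0.1824
  Item 6: 0.65 * 0.35 = 0.2275
  Item 7: 0.71 * 0.29 = 0.2059
  Item 8: 0.33 * 0.67 = 0.2211
  Item 9: 0.64 * 0.36 = 0.2304
  Item 10: 0.67 * 0.33 = 0.2211
Sum(p_i * q_i) = 0.2484 + 0.1824 + 0.2484 + 0.2331 + 0.1824 + 0.2275 + 0.2059 + 0.2211 + 0.2304 + 0.2211 = 2.2007
KR-20 = (k/(k-1)) * (1 - Sum(p_i*q_i) / Var_total)
= (10/9) * (1 - 2.2007/3.78)
= 1.1111 * 0.4178
KR-20 = 0.4642

0.4642


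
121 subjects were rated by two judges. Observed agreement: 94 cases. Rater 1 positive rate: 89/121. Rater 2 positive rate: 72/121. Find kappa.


P_o = 94/121 = 0.77686
P_e = (89*72 + 32*49) / 14641 = 0.544772
kappa = (P_o - P_e) / (1 - P_e)
kappa = (0.77686 - 0.544772) / (1 - 0.544772)
kappa = 0.5098

0.5098


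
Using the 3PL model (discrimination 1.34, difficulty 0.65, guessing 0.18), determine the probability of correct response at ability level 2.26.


logit = 1.34*(2.26 - 0.65) = 2.1574
P* = 1/(1 + exp(-2.1574)) = 0.8964
P = 0.18 + (1 - 0.18) * 0.8964
P = 0.915

0.915


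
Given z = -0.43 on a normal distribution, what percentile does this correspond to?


CDF(z) = 0.5 * (1 + erf(z/sqrt(2)))
erf(-0.3041) = -0.3328
CDF = 0.3336
Percentile rank = 0.3336 * 100 = 33.36

33.36


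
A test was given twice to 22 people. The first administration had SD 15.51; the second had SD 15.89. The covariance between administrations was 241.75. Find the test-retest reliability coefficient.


r = cov(X,Y) / (SD_X * SD_Y)
r = 241.75 / (15.51 * 15.89)
r = 241.75 / 246.4539
r = 0.9809

0.9809


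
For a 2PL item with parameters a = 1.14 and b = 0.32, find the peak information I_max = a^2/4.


For 2PL, max info at theta = b = 0.32
I_max = a^2 / 4 = 1.14^2 / 4
= 1.2996 / 4
I_max = 0.3249

0.3249


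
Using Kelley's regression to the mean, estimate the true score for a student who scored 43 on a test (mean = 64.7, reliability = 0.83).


T_est = rxx * X + (1 - rxx) * mean
T_est = 0.83 * 43 + 0.17 * 64.7
T_est = 35.69 + 10.999
T_est = 46.689

46.689


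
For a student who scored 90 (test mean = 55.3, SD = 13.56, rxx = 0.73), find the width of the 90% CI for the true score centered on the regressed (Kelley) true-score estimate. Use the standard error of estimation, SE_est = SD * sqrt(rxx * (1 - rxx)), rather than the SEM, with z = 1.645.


True score estimate = 0.73*90 + 0.27*55.3 = 80.631
SE_est = SD * sqrt(rxx * (1 - rxx)) = 13.56 * sqrt(0.73 * 0.27) = 13.56 * sqrt(0.1971) = 6.02009
CI = T_est +/- z * SE_est, so width = 2 * z * SE_est = 2 * 1.645 * 6.02009
Width = 19.8061

19.8061


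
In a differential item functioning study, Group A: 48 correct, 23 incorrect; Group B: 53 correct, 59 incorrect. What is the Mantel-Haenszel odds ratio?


Odds_A = 48/23 = 2.087
Odds_B = 53/59 = 0.8983
OR = Odds_A / Odds_B = 2.087 / 0.8983
Exactly, OR = (48 * 59) / (23 * 53) = 2832 / 1219
OR = 2.3232

2.3232


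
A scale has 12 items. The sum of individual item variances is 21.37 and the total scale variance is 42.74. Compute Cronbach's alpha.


alpha = (k/(k-1)) * (1 - sum(si^2)/s_total^2)
= (12/11) * (1 - 21.37/42.74)
alpha = 0.5455

0.5455


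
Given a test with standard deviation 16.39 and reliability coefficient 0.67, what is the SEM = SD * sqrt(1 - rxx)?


SEM = SD * sqrt(1 - rxx)
SEM = 16.39 * sqrt(1 - 0.67)
SEM = 16.39 * sqrt(0.33) = 16.39 * 0.574456
SEM = 9.4153

9.4153


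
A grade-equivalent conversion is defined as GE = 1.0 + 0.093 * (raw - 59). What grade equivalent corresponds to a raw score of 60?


raw - median = 60 - 59 = 1
slope * diff = 0.093 * 1 = 0.093
GE = 1.0 + 0.093
GE = 1.093

1.093


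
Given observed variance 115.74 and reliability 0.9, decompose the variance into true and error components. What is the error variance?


var_true = rxx * var_obs = 0.9 * 115.74 = 104.166
var_error = var_obs - var_true
var_error = 115.74 - 104.166
var_error = 11.574

11.574


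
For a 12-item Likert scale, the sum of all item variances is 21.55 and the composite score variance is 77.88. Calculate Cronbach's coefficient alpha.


alpha = (k/(k-1)) * (1 - sum(si^2)/s_total^2)
= (12/11) * (1 - 21.55/77.88)
alpha = 0.789

0.789


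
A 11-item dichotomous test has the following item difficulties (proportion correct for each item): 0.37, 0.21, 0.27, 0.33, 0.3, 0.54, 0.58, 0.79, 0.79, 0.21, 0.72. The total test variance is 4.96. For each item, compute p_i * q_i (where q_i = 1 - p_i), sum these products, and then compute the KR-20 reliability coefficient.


For each item, compute p_i * q_i:
  Item 1: 0.37 * 0.63 = 0.2331
  Item 2: 0.21 * 0.79 = 0.1659
  Item 3: 0.27 * 0.73 = 0.1971
  Item 4: 0.33 * 0.67 = 0.2211
  Item 5: 0.3 * 0.7 = 0.21
  Item 6: 0.54 * 0.46 = 0.2484
  Item 7: 0.58 * 0.42 = 0.2436
  Item 8: 0.79 * 0.21 = 0.1659
  Item 9: 0.79 * 0.21 = 0.1659
  Item 10: 0.21 * 0.79 = 0.1659
  Item 11: 0.72 * 0.28 = 0.2016
Sum(p_i * q_i) = 0.2331 + 0.1659 + 0.1971 + 0.2211 + 0.21 + 0.2484 + 0.2436 + 0.1659 + 0.1659 + 0.1659 + 0.2016 = 2.2185
KR-20 = (k/(k-1)) * (1 - Sum(p_i*q_i) / Var_total)
= (11/10) * (1 - 2.2185/4.96)
= 1.1 * 0.5527
KR-20 = 0.608

0.608


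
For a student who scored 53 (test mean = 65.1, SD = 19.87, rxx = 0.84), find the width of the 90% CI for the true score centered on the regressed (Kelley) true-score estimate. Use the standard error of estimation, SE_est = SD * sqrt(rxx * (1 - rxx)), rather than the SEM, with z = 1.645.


True score estimate = 0.84*53 + 0.16*65.1 = 54.936
SE_est = SD * sqrt(rxx * (1 - rxx)) = 19.87 * sqrt(0.84 * 0.16) = 19.87 * sqrt(0.1344) = 7.284462
CI = T_est +/- z * SE_est, so width = 2 * z * SE_est = 2 * 1.645 * 7.284462
Width = 23.9659

23.9659


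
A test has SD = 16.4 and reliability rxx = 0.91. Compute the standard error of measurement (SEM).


SEM = SD * sqrt(1 - rxx)
SEM = 16.4 * sqrt(1 - 0.91)
SEM = 16.4 * sqrt(0.09) = 16.4 * 0.3
SEM = 4.92

4.92


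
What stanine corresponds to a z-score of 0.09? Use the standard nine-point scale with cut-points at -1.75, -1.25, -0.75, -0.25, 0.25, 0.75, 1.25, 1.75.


Stanine boundaries: [-1.75, -1.25, -0.75, -0.25, 0.25, 0.75, 1.25, 1.75]
z = 0.09
Check each boundary:
  z >= -1.75 -> could be stanine 2
  z >= -1.25 -> could be stanine 3
  z >= -0.75 -> could be stanine 4
  z >= -0.25 -> could be stanine 5
  z < 0.25
  z < 0.75
  z < 1.25
  z < 1.75
Highest qualifying boundary gives stanine = 5

5


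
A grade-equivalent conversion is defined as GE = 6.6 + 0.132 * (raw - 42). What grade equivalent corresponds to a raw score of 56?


raw - median = 56 - 42 = 14
slope * diff = 0.132 * 14 = 1.848
GE = 6.6 + 1.848
GE = 8.448

8.448


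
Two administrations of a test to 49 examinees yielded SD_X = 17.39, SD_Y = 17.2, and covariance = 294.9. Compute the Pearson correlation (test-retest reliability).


r = cov(X,Y) / (SD_X * SD_Y)
r = 294.9 / (17.39 * 17.2)
r = 294.9 / 299.108
r = 0.9859

0.9859


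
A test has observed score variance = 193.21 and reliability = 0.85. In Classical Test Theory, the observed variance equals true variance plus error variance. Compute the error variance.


var_true = rxx * var_obs = 0.85 * 193.21 = 164.2285
var_error = var_obs - var_true
var_error = 193.21 - 164.2285
var_error = 28.9815

28.9815


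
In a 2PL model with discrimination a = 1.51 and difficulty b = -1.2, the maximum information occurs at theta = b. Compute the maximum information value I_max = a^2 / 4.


For 2PL, max info at theta = b = -1.2
I_max = a^2 / 4 = 1.51^2 / 4
= 2.2801 / 4
I_max = 0.57

0.57


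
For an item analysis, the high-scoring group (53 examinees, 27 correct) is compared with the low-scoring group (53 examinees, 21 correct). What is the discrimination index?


p_upper = 27/53 = 0.5094
p_lower = 21/53 = 0.3962
D = 0.5094 - 0.3962 = 0.1132

0.1132


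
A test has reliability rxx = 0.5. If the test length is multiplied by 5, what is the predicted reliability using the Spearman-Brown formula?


r_new = (n * rxx) / (1 + (n-1) * rxx)
r_new = (5 * 0.5) / (1 + 4 * 0.5)
r_new = 2.5 / 3.0
r_new = 0.8333

0.8333


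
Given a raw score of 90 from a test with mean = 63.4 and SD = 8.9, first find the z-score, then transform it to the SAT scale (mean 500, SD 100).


z = (X - mean) / SD = (90 - 63.4) / 8.9
z = 26.6 / 8.9
z = 2.9888
SAT-scale = SAT = 500 + 100z
Carry z at full precision (z = 26.6 / 8.9) into the conversion:
SAT-scale = 500 + 100 * (26.6 / 8.9) = 500 + 2660 / 8.9
SAT-scale = 500 + 298.8764
SAT-scale = 798.8764

798.8764


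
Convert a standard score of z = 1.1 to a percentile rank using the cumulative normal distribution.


CDF(z) = 0.5 * (1 + erf(z/sqrt(2)))
erf(0.7778) = 0.7287
CDF = 0.8643
Percentile rank = 0.8643 * 100 = 86.43

86.43


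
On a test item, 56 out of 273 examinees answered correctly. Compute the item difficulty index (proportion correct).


Item difficulty p = number correct / total examinees
p = 56 / 273
p = 0.2051

0.2051


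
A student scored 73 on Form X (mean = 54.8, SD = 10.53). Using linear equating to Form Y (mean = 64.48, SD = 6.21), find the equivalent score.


slope = SD_Y / SD_X = 6.21 / 10.53 ~ 0.5897
intercept = mean_Y - slope * mean_X = 64.48 - (6.21 / 10.53) * 54.8 ~ 32.1621
Y = slope * X + intercept. To avoid rounding drift from the rounded slope/intercept, evaluate the equivalent form Y = mean_Y + SD_Y * (X - mean_X) / SD_X at full precision:
Y = 64.48 + 6.21 * (73 - 54.8) / 10.53
Y = 64.48 + 6.21 * 18.2 / 10.53
Y = 64.48 + 113.022 / 10.53
Y = 64.48 + 10.7333
Y = 75.2133

75.2133


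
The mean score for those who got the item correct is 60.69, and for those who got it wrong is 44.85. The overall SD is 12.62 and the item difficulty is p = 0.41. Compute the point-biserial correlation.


q = 1 - p = 0.59
rpb = ((M1 - M0) / SD) * sqrt(p * q)
rpb = ((60.69 - 44.85) / 12.62) * sqrt(0.41 * 0.59)
rpb = 0.6173

0.6173


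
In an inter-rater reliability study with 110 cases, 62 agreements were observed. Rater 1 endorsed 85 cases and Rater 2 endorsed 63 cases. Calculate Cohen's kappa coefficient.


P_o = 62/110 = 0.563636
P_e = (85*63 + 25*47) / 12100 = 0.539669
kappa = (P_o - P_e) / (1 - P_e)
kappa = (0.563636 - 0.539669) / (1 - 0.539669)
kappa = 0.0521

0.0521


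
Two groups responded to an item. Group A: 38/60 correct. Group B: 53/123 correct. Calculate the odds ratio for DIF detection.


Odds_A = 38/22 = 1.7273
Odds_B = 53/70 = 0.7571
OR = Odds_A / Odds_B = 1.7273 / 0.7571
Exactly, OR = (38 * 70) / (22 * 53) = 2660 / 1166
OR = 2.2813

2.2813


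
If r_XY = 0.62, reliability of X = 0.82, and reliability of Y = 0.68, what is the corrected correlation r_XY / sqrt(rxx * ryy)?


r_corrected = rxy / sqrt(rxx * ryy)
= 0.62 / sqrt(0.82 * 0.68)
= 0.62 / sqrt(0.5576)
= 0.62 / 0.746726
r_corrected = 0.8303

0.8303


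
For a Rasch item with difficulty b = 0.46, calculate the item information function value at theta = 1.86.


P = 1/(1+exp(-(1.86-0.46))) = 0.8022
I = P*(1-P) = 0.8022 * 0.1978
I = 0.1587

0.1587


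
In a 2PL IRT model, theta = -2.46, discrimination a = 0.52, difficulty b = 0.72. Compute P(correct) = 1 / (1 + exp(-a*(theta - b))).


a*(theta - b) = 0.52 * (-2.46 - 0.72) = -1.6536
exp(--1.6536) = 5.2258
P = 1 / (1 + 5.2258)
P = 0.1606

0.1606


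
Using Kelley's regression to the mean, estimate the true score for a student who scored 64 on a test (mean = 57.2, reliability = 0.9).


T_est = rxx * X + (1 - rxx) * mean
T_est = 0.9 * 64 + 0.1 * 57.2
T_est = 57.6 + 5.72
T_est = 63.32

63.32


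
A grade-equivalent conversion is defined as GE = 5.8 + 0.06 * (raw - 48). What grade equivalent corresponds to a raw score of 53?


raw - median = 53 - 48 = 5
slope * diff = 0.06 * 5 = 0.3
GE = 5.8 + 0.3
GE = 6.1

6.1


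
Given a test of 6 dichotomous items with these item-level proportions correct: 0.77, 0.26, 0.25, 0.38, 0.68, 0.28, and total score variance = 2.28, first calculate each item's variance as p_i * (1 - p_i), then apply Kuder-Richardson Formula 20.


For each item, compute p_i * q_i:
  Item 1: 0.77 * 0.23 = 0.1771
  Item 2: 0.26 * 0.74 = 0.1924
  Item 3: 0.25 * 0.75 = 0.1875
  Item 4: 0.38 * 0.62 = 0.2356
  Item 5: 0.68 * 0.32 = 0.2176
  Item 6: 0.28 * 0.72 = 0.2016
Sum(p_i * q_i) = 0.1771 + 0.1924 + 0.1875 + 0.2356 + 0.2176 + 0.2016 = 1.2118
KR-20 = (k/(k-1)) * (1 - Sum(p_i*q_i) / Var_total)
= (6/5) * (1 - 1.2118/2.28)
= 1.2 * 0.4685
KR-20 = 0.5622

0.5622


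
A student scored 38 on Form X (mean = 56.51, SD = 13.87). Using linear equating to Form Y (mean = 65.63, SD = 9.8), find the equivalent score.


slope = SD_Y / SD_X = 9.8 / 13.87 ~ 0.7066
intercept = mean_Y - slope * mean_X = 65.63 - (9.8 / 13.87) * 56.51 ~ 25.7022
Y = slope * X + intercept. To avoid rounding drift from the rounded slope/intercept, evaluate the equivalent form Y = mean_Y + SD_Y * (X - mean_X) / SD_X at full precision:
Y = 65.63 + 9.8 * (38 - 56.51) / 13.87
Y = 65.63 - 9.8 * 18.51 / 13.87
Y = 65.63 - 181.398 / 13.87
Y = 65.63 - 13.0784
Y = 52.5516

52.5516


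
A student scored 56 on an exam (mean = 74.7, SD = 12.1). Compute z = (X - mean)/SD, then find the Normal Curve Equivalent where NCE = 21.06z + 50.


z = (X - mean) / SD = (56 - 74.7) / 12.1
z = -18.7 / 12.1
z = -1.5455
NCE = NCE = 21.06z + 50
Carry z at full precision (z = -18.7 / 12.1) into the conversion:
NCE = 21.06 * (-18.7 / 12.1) + 50 = -393.822 / 12.1 + 50
NCE = -32.5473 + 50
NCE = 17.4527

17.4527


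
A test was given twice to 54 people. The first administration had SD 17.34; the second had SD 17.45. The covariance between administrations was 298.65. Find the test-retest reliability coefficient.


r = cov(X,Y) / (SD_X * SD_Y)
r = 298.65 / (17.34 * 17.45)
r = 298.65 / 302.583
r = 0.987

0.987


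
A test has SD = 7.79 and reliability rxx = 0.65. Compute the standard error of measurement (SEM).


SEM = SD * sqrt(1 - rxx)
SEM = 7.79 * sqrt(1 - 0.65)
SEM = 7.79 * sqrt(0.35) = 7.79 * 0.591608
SEM = 4.6086

4.6086


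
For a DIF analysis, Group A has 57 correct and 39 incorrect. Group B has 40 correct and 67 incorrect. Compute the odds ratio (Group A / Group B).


Odds_A = 57/39 = 1.4615
Odds_B = 40/67 = 0.597
OR = Odds_A / Odds_B = 1.4615 / 0.597
Exactly, OR = (57 * 67) / (39 * 40) = 3819 / 1560
OR = 2.4481

2.4481


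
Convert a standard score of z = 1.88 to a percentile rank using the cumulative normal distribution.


CDF(z) = 0.5 * (1 + erf(z/sqrt(2)))
erf(1.3294) = 0.9399
CDF = 0.9699
Percentile rank = 0.9699 * 100 = 96.99

96.99


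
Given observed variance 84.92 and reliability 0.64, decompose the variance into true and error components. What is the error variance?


var_true = rxx * var_obs = 0.64 * 84.92 = 54.3488
var_error = var_obs - var_true
var_error = 84.92 - 54.3488
var_error = 30.5712

30.5712


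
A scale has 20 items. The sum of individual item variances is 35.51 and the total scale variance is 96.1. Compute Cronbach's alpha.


alpha = (k/(k-1)) * (1 - sum(si^2)/s_total^2)
= (20/19) * (1 - 35.51/96.1)
alpha = 0.6637

0.6637


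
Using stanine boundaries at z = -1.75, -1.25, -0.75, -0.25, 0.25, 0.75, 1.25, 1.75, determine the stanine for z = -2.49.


Stanine boundaries: [-1.75, -1.25, -0.75, -0.25, 0.25, 0.75, 1.25, 1.75]
z = -2.49
Check each boundary:
  z < -1.75
  z < -1.25
  z < -0.75
  z < -0.25
  z < 0.25
  z < 0.75
  z < 1.25
  z < 1.75
Highest qualifying boundary gives stanine = 1

1


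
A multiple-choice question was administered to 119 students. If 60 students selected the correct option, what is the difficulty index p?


Item difficulty p = number correct / total examinees
p = 60 / 119
p = 0.5042

0.5042


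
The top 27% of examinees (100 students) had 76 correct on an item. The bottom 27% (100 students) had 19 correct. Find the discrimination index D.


p_upper = 76/100 = 0.76
p_lower = 19/100 = 0.19
D = 0.76 - 0.19 = 0.57

0.57


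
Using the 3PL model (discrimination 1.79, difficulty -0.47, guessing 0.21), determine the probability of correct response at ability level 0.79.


logit = 1.79*(0.79 - -0.47) = 2.2554
P* = 1/(1 + exp(-2.2554)) = 0.9051
P = 0.21 + (1 - 0.21) * 0.9051
P = 0.925

0.925


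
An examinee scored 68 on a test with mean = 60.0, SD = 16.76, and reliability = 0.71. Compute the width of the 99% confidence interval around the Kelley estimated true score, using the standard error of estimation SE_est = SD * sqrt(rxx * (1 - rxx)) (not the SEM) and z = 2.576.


True score estimate = 0.71*68 + 0.29*60.0 = 65.68
SE_est = SD * sqrt(rxx * (1 - rxx)) = 16.76 * sqrt(0.71 * 0.29) = 16.76 * sqrt(0.2059) = 7.605052
CI = T_est +/- z * SE_est, so width = 2 * z * SE_est = 2 * 2.576 * 7.605052
Width = 39.1812

39.1812


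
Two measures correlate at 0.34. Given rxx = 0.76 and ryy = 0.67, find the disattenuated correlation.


r_corrected = rxy / sqrt(rxx * ryy)
= 0.34 / sqrt(0.76 * 0.67)
= 0.34 / sqrt(0.5092)
= 0.34 / 0.713583
r_corrected = 0.4765

0.4765


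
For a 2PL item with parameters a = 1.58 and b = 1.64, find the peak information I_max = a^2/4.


For 2PL, max info at theta = b = 1.64
I_max = a^2 / 4 = 1.58^2 / 4
= 2.4964 / 4
I_max = 0.6241

0.6241


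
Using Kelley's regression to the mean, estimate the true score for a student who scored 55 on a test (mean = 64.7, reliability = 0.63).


T_est = rxx * X + (1 - rxx) * mean
T_est = 0.63 * 55 + 0.37 * 64.7
T_est = 34.65 + 23.939
T_est = 58.589

58.589


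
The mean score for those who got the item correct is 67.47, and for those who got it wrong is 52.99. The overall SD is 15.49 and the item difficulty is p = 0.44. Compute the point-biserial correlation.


q = 1 - p = 0.56
rpb = ((M1 - M0) / SD) * sqrt(p * q)
rpb = ((67.47 - 52.99) / 15.49) * sqrt(0.44 * 0.56)
rpb = 0.464

0.464


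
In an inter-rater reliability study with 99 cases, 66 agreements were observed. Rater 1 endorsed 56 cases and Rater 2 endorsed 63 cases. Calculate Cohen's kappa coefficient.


P_o = 66/99 = 0.666667
P_e = (56*63 + 43*36) / 9801 = 0.517906
kappa = (P_o - P_e) / (1 - P_e)
kappa = (0.666667 - 0.517906) / (1 - 0.517906)
kappa = 0.3086

0.3086


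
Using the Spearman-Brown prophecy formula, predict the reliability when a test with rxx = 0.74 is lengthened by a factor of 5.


r_new = (n * rxx) / (1 + (n-1) * rxx)
r_new = (5 * 0.74) / (1 + 4 * 0.74)
r_new = 3.7 / 3.96
r_new = 0.9343

0.9343


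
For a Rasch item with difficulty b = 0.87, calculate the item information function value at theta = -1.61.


P = 1/(1+exp(-(-1.61-0.87))) = 0.0773
I = P*(1-P) = 0.0773 * 0.9227
I = 0.0713

0.0713


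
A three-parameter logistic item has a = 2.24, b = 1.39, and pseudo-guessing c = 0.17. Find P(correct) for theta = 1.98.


logit = 2.24*(1.98 - 1.39) = 1.3216
P* = 1/(1 + exp(-1.3216)) = 0.7894
P = 0.17 + (1 - 0.17) * 0.7894
P = 0.8252

0.8252


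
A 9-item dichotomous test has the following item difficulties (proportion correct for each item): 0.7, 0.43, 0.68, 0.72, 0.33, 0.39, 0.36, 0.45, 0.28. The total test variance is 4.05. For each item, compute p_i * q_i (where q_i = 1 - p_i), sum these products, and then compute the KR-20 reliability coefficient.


For each item, compute p_i * q_i:
  Item 1: 0.7 * 0.3 = 0.21
  Item 2: 0.43 * 0.57 = 0.2451
  Item 3: 0.68 * 0.32 = 0.2176
  Item 4: 0.72 * 0.28 = 0.2016
  Item 5: 0.33 * 0.67 = 0.2211
  Item 6: 0.39 * 0.61 = 0.2379
  Item 7: 0.36 * 0.64 = 0.2304
  Item 8: 0.45 * 0.55 = 0.2475
  Item 9: 0.28 * 0.72 = 0.2016
Sum(p_i * q_i) = 0.21 + 0.2451 + 0.2176 + 0.2016 + 0.2211 + 0.2379 + 0.2304 + 0.2475 + 0.2016 = 2.0128
KR-20 = (k/(k-1)) * (1 - Sum(p_i*q_i) / Var_total)
= (9/8) * (1 - 2.0128/4.05)
= 1.125 * 0.503
KR-20 = 0.5659

0.5659


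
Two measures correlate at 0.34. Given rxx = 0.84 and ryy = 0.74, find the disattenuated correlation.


r_corrected = rxy / sqrt(rxx * ryy)
= 0.34 / sqrt(0.84 * 0.74)
= 0.34 / sqrt(0.6216)
= 0.34 / 0.788416
r_corrected = 0.4312

0.4312


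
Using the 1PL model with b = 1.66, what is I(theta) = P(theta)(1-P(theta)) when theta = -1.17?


P = 1/(1+exp(-(-1.17-1.66))) = 0.0557
I = P*(1-P) = 0.0557 * 0.9443
I = 0.0526

0.0526


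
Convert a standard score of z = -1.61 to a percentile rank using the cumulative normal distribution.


CDF(z) = 0.5 * (1 + erf(z/sqrt(2)))
erf(-1.1384) = -0.8926
CDF = 0.0537
Percentile rank = 0.0537 * 100 = 5.37

5.37


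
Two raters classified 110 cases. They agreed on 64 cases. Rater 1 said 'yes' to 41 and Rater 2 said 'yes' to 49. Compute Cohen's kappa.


P_o = 64/110 = 0.581818
P_e = (41*49 + 69*61) / 12100 = 0.513884
kappa = (P_o - P_e) / (1 - P_e)
kappa = (0.581818 - 0.513884) / (1 - 0.513884)
kappa = 0.1397

0.1397
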